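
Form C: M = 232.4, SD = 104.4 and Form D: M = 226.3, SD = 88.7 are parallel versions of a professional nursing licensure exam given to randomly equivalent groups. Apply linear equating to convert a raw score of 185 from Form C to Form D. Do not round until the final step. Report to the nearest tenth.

Linear equating: y = (SD_Y/SD_X)(x − M_X) + M_Y
y = (88.7/104.4)(185 − 232.4) + 226.3
y = 0.849617 × -47.4 + 226.3 = -40.2718 + 226.3 = 186.0

186.0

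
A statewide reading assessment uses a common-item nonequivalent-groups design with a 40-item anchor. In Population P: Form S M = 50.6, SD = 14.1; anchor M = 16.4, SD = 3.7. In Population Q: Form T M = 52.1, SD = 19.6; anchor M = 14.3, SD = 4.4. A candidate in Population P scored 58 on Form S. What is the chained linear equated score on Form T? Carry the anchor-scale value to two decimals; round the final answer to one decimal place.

Form S → anchor (Population P): v = (3.7/14.1)(58 − 50.6) + 16.4 = 18.34
anchor → Form T (Population Q): y = (19.6/4.4)(18.34 − 14.3) + 52.1 = 70.1

70.1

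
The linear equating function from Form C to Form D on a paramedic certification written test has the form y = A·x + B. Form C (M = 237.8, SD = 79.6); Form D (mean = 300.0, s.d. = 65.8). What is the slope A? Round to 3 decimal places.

A = SD_Y / SD_X = 65.8 / 79.6 = 0.827

0.827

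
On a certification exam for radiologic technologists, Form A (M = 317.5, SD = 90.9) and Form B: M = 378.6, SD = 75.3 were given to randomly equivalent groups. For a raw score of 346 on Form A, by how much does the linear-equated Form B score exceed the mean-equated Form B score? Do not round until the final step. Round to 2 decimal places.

-4.89

Mean-equated: 346 + (378.6 − 317.5) = 407.10
Linear-equated: (75.3/90.9)(346 − 317.5) + 378.6 = 402.209
Difference = 402.209 − 407.10 = -4.89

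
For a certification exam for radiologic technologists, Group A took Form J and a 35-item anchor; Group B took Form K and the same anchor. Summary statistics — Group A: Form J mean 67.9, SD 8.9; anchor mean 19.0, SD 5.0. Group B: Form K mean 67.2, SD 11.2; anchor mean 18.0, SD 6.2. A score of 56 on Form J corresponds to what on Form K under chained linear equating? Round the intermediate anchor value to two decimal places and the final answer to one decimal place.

Form J → anchor (Group A): v = (5.0/8.9)(56 − 67.9) + 19.0 = 12.31
anchor → Form K (Group B): y = (11.2/6.2)(12.31 − 18.0) + 67.2 = 56.9

56.9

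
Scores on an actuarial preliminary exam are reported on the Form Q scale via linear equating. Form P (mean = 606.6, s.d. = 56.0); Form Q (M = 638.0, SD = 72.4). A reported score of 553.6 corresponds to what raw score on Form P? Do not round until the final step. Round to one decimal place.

Invert y = (SD_Y/SD_X)(x − M_X) + M_Y:
x = (SD_X/SD_Y)(y − M_Y) + M_X = (56.0/72.4)(553.6 − 638.0) + 606.6
x = 0.773481 × -84.400 + 606.6 = 541.3

541.3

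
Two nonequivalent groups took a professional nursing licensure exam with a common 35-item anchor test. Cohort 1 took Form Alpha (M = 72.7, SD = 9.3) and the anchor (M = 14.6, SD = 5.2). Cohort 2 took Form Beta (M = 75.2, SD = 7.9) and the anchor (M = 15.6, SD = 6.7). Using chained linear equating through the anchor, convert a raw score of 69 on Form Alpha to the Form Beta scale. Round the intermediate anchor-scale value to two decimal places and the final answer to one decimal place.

71.6

Form Alpha → anchor (Cohort 1): v = (5.2/9.3)(69 − 72.7) + 14.6 = 12.53
anchor → Form Beta (Cohort 2): y = (7.9/6.7)(12.53 − 15.6) + 75.2 = 71.6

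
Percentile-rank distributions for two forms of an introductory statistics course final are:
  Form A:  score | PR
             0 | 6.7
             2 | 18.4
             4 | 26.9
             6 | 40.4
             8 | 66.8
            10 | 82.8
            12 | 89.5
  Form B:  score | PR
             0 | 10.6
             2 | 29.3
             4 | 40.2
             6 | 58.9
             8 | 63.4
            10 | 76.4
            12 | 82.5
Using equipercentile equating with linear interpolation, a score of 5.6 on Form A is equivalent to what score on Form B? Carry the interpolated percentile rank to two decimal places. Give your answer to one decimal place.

3.5

PR of 5.6 on Form A: 26.9 + (5.6 − 4)/(6 − 4) × (40.4 − 26.9) = 37.70
On Form B, PR 37.70 falls between score 2 (PR 29.3) and 4 (PR 40.2).
Interpolate: 2 + (37.70 − 29.3)/(40.2 − 29.3) × (4 − 2) = 3.5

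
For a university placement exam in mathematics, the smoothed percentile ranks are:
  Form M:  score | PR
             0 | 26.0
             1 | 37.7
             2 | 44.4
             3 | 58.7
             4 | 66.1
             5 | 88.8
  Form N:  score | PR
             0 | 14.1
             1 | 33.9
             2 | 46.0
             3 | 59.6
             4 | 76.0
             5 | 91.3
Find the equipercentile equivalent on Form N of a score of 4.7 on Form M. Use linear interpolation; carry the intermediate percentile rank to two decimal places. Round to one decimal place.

4.4

PR of 4.7 on Form M: 66.1 + (4.7 − 4)/(5 − 4) × (88.8 − 66.1) = 81.99
On Form N, PR 81.99 falls between score 4 (PR 76.0) and 5 (PR 91.3).
Interpolate: 4 + (81.99 − 76.0)/(91.3 − 76.0) × (5 − 4) = 4.4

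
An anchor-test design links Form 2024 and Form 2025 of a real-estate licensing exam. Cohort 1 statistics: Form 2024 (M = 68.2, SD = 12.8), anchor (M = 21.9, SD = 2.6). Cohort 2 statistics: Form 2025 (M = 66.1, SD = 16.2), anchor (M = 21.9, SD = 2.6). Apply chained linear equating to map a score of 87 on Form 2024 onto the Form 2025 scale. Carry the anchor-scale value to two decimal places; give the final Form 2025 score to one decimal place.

89.9

Form 2024 → anchor (Cohort 1): v = (2.6/12.8)(87 − 68.2) + 21.9 = 25.72
anchor → Form 2025 (Cohort 2): y = (16.2/2.6)(25.72 − 21.9) + 66.1 = 89.9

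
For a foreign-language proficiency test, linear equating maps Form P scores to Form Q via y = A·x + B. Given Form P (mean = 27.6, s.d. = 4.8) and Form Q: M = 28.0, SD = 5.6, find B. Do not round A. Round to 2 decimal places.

-4.20

A = SD_Y / SD_X = 5.6 / 4.8 = 1.166667
B = M_Y − A·M_X = 28.0 − 1.166667 × 27.6 = -4.20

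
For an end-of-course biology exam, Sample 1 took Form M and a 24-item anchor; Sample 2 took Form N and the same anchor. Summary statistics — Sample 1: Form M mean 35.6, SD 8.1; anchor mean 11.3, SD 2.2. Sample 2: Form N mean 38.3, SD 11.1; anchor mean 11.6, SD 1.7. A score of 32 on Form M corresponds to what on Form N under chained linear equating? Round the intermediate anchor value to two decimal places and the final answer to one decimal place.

Form M → anchor (Sample 1): v = (2.2/8.1)(32 − 35.6) + 11.3 = 10.32
anchor → Form N (Sample 2): y = (11.1/1.7)(10.32 − 11.6) + 38.3 = 29.9

29.9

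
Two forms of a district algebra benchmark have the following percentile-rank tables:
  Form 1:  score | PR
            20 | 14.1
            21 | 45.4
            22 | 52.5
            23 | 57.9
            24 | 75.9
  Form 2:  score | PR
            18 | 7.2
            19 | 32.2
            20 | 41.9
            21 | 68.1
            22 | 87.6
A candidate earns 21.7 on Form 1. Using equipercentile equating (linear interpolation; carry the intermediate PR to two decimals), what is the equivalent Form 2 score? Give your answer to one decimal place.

20.3

PR of 21.7 on Form 1: 45.4 + (21.7 − 21)/(22 − 21) × (52.5 − 45.4) = 50.37
On Form 2, PR 50.37 falls between score 20 (PR 41.9) and 21 (PR 68.1).
Interpolate: 20 + (50.37 − 41.9)/(68.1 − 41.9) × (21 − 20) = 20.3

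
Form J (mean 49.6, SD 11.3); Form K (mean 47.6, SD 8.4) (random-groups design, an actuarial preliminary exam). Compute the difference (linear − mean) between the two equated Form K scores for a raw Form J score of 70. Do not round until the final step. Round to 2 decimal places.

-5.24

Mean-equated: 70 + (47.6 − 49.6) = 68.00
Linear-equated: (8.4/11.3)(70 − 49.6) + 47.6 = 62.765
Difference = 62.765 − 68.00 = -5.24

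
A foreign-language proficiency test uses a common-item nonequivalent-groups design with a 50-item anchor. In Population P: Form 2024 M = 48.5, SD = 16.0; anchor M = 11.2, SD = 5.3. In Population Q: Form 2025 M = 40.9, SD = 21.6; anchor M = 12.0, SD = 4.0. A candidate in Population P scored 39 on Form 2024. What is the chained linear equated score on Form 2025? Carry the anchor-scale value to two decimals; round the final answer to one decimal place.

19.6

Form 2024 → anchor (Population P): v = (5.3/16.0)(39 − 48.5) + 11.2 = 8.05
anchor → Form 2025 (Population Q): y = (21.6/4.0)(8.05 − 12.0) + 40.9 = 19.6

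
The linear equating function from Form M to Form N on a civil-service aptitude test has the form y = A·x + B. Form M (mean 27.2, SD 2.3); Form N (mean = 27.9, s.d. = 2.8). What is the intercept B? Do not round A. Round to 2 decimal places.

A = SD_Y / SD_X = 2.8 / 2.3 = 1.217391
B = M_Y − A·M_X = 27.9 − 1.217391 × 27.2 = -5.21

-5.21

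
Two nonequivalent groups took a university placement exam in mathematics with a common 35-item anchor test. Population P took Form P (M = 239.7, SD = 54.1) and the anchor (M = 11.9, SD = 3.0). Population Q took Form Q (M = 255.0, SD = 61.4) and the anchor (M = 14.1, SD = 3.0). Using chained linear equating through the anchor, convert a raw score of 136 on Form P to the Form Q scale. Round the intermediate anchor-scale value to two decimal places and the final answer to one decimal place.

92.3

Form P → anchor (Population P): v = (3.0/54.1)(136 − 239.7) + 11.9 = 6.15
anchor → Form Q (Population Q): y = (61.4/3.0)(6.15 − 14.1) + 255.0 = 92.3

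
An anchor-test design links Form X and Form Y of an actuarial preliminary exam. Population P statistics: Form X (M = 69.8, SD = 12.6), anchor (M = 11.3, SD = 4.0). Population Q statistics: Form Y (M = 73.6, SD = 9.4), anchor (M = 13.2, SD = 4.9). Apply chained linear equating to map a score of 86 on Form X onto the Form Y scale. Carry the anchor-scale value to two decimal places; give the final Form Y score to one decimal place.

79.8

Form X → anchor (Population P): v = (4.0/12.6)(86 − 69.8) + 11.3 = 16.44
anchor → Form Y (Population Q): y = (9.4/4.9)(16.44 − 13.2) + 73.6 = 79.8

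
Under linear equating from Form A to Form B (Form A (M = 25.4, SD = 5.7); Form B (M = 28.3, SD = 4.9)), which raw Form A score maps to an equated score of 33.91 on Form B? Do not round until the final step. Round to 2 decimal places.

Invert y = (SD_Y/SD_X)(x − M_X) + M_Y:
x = (SD_X/SD_Y)(y − M_Y) + M_X = (5.7/4.9)(33.91 − 28.3) + 25.4
x = 1.163265 × 5.610 + 25.4 = 31.93

31.93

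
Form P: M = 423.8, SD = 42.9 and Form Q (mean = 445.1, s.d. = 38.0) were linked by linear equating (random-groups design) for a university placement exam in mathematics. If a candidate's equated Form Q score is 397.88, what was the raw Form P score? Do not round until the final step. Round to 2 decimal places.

Invert y = (SD_Y/SD_X)(x − M_X) + M_Y:
x = (SD_X/SD_Y)(y − M_Y) + M_X = (42.9/38.0)(397.88 − 445.1) + 423.8
x = 1.128947 × -47.220 + 423.8 = 370.49

370.49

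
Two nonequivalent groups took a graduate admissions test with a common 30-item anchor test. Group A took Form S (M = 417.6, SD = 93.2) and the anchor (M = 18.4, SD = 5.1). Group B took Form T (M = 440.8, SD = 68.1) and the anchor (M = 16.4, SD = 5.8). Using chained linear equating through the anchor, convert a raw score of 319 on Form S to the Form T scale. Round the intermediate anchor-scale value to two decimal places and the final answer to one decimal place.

Form S → anchor (Group A): v = (5.1/93.2)(319 − 417.6) + 18.4 = 13.00
anchor → Form T (Group B): y = (68.1/5.8)(13.00 − 16.4) + 440.8 = 400.9

400.9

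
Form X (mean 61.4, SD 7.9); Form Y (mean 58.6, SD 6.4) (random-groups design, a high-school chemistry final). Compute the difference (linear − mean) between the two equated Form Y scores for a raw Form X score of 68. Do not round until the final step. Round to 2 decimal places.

-1.25

Mean-equated: 68 + (58.6 − 61.4) = 65.20
Linear-equated: (6.4/7.9)(68 − 61.4) + 58.6 = 63.947
Difference = 63.947 − 65.20 = -1.25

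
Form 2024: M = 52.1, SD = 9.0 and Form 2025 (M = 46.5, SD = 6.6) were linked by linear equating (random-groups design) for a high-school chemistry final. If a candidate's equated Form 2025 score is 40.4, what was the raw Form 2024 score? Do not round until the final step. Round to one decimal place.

Invert y = (SD_Y/SD_X)(x − M_X) + M_Y:
x = (SD_X/SD_Y)(y − M_Y) + M_X = (9.0/6.6)(40.4 − 46.5) + 52.1
x = 1.363636 × -6.100 + 52.1 = 43.8

43.8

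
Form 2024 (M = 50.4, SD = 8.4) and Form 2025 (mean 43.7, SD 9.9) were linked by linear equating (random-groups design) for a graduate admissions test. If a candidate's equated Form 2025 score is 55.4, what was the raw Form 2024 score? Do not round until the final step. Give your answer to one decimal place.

60.3

Invert y = (SD_Y/SD_X)(x − M_X) + M_Y:
x = (SD_X/SD_Y)(y − M_Y) + M_X = (8.4/9.9)(55.4 − 43.7) + 50.4
x = 0.848485 × 11.700 + 50.4 = 60.3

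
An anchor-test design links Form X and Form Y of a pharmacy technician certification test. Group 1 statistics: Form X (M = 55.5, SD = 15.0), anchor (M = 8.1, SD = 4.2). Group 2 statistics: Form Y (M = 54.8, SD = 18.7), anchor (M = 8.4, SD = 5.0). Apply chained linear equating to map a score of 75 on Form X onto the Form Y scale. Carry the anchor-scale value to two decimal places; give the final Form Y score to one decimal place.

Form X → anchor (Group 1): v = (4.2/15.0)(75 − 55.5) + 8.1 = 13.56
anchor → Form Y (Group 2): y = (18.7/5.0)(13.56 − 8.4) + 54.8 = 74.1

74.1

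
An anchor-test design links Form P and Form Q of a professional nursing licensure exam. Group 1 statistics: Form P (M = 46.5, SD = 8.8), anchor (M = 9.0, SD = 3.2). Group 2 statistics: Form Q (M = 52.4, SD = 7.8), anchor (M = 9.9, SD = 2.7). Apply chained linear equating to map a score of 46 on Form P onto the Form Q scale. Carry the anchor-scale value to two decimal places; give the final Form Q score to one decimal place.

Form P → anchor (Group 1): v = (3.2/8.8)(46 − 46.5) + 9.0 = 8.82
anchor → Form Q (Group 2): y = (7.8/2.7)(8.82 − 9.9) + 52.4 = 49.3

49.3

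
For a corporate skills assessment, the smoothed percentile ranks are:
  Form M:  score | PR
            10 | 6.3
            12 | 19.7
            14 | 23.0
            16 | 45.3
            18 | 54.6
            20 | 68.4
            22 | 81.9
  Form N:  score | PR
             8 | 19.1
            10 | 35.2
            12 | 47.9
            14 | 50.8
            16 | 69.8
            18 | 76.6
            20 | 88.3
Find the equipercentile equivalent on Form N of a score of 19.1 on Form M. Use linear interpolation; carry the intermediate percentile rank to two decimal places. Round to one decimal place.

15.2

PR of 19.1 on Form M: 54.6 + (19.1 − 18)/(20 − 18) × (68.4 − 54.6) = 62.19
On Form N, PR 62.19 falls between score 14 (PR 50.8) and 16 (PR 69.8).
Interpolate: 14 + (62.19 − 50.8)/(69.8 − 50.8) × (16 − 14) = 15.2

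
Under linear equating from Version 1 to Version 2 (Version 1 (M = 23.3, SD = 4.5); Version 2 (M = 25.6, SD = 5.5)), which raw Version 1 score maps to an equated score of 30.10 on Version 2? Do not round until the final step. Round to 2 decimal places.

Invert y = (SD_Y/SD_X)(x − M_X) + M_Y:
x = (SD_X/SD_Y)(y − M_Y) + M_X = (4.5/5.5)(30.10 − 25.6) + 23.3
x = 0.818182 × 4.500 + 23.3 = 26.98

26.98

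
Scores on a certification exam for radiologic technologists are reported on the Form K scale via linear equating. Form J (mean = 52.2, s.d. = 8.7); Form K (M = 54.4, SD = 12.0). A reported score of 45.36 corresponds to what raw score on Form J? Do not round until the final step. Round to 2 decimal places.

Invert y = (SD_Y/SD_X)(x − M_X) + M_Y:
x = (SD_X/SD_Y)(y − M_Y) + M_X = (8.7/12.0)(45.36 − 54.4) + 52.2
x = 0.725000 × -9.040 + 52.2 = 45.65

45.65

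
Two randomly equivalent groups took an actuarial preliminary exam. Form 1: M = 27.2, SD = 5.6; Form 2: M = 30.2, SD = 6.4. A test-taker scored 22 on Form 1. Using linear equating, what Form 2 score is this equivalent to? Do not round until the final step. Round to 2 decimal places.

Linear equating: y = (SD_Y/SD_X)(x − M_X) + M_Y
y = (6.4/5.6)(22 − 27.2) + 30.2
y = 1.142857 × -5.2 + 30.2 = -5.9429 + 30.2 = 24.26

24.26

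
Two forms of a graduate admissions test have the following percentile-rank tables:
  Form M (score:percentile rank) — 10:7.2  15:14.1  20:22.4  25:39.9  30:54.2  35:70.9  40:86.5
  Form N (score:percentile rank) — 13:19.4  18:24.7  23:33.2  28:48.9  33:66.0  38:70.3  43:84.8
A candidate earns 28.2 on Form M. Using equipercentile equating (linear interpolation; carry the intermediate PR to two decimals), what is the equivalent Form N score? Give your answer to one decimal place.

28.0

PR of 28.2 on Form M: 39.9 + (28.2 − 25)/(30 − 25) × (54.2 − 39.9) = 49.05
On Form N, PR 49.05 falls between score 28 (PR 48.9) and 33 (PR 66.0).
Interpolate: 28 + (49.05 − 48.9)/(66.0 − 48.9) × (33 − 28) = 28.0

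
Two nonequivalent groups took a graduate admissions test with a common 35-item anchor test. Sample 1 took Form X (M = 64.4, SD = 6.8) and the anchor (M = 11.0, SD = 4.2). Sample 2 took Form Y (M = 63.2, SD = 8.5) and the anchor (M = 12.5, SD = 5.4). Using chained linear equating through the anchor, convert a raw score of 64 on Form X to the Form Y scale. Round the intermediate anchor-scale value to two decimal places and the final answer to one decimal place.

60.4

Form X → anchor (Sample 1): v = (4.2/6.8)(64 − 64.4) + 11.0 = 10.75
anchor → Form Y (Sample 2): y = (8.5/5.4)(10.75 − 12.5) + 63.2 = 60.4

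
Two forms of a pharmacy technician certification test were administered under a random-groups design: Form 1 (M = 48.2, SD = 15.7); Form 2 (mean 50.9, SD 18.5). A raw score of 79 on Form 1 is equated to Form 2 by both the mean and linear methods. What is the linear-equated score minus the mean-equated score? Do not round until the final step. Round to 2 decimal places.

5.49

Mean-equated: 79 + (50.9 − 48.2) = 81.70
Linear-equated: (18.5/15.7)(79 − 48.2) + 50.9 = 87.193
Difference = 87.193 − 81.70 = 5.49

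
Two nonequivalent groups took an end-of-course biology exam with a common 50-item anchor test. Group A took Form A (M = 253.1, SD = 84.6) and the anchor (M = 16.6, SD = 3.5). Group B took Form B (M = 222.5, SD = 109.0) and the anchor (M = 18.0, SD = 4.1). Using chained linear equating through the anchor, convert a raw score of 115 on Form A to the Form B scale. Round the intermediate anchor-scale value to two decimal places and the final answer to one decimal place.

Form A → anchor (Group A): v = (3.5/84.6)(115 − 253.1) + 16.6 = 10.89
anchor → Form B (Group B): y = (109.0/4.1)(10.89 − 18.0) + 222.5 = 33.5

33.5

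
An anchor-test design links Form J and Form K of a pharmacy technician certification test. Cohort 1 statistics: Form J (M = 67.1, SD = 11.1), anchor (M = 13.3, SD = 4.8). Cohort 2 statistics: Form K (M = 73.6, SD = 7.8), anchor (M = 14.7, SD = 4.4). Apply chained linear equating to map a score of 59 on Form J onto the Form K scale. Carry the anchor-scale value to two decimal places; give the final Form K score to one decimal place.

Form J → anchor (Cohort 1): v = (4.8/11.1)(59 − 67.1) + 13.3 = 9.80
anchor → Form K (Cohort 2): y = (7.8/4.4)(9.80 − 14.7) + 73.6 = 64.9

64.9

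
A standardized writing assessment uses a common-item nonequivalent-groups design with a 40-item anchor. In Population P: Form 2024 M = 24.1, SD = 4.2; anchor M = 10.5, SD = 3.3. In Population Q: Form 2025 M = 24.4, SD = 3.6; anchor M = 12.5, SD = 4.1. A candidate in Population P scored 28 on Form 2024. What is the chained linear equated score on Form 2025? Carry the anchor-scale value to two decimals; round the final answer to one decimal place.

25.3

Form 2024 → anchor (Population P): v = (3.3/4.2)(28 − 24.1) + 10.5 = 13.56
anchor → Form 2025 (Population Q): y = (3.6/4.1)(13.56 − 12.5) + 24.4 = 25.3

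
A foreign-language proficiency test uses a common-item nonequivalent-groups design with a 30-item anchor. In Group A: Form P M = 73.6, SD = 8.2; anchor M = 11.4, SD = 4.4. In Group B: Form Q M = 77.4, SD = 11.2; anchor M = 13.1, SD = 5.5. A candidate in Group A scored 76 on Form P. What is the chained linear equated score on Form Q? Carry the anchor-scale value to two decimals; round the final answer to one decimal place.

Form P → anchor (Group A): v = (4.4/8.2)(76 − 73.6) + 11.4 = 12.69
anchor → Form Q (Group B): y = (11.2/5.5)(12.69 − 13.1) + 77.4 = 76.6

76.6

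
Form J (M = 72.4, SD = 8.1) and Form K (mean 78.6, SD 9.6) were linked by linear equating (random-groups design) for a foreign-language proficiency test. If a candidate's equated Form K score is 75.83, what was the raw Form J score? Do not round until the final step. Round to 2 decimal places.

70.06

Invert y = (SD_Y/SD_X)(x − M_X) + M_Y:
x = (SD_X/SD_Y)(y − M_Y) + M_X = (8.1/9.6)(75.83 − 78.6) + 72.4
x = 0.843750 × -2.770 + 72.4 = 70.06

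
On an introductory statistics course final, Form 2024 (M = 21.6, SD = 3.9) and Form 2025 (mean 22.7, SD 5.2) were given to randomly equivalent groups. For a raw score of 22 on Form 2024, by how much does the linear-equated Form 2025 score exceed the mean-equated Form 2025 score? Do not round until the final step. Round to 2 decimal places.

Mean-equated: 22 + (22.7 − 21.6) = 23.10
Linear-equated: (5.2/3.9)(22 − 21.6) + 22.7 = 23.233
Difference = 23.233 − 23.10 = 0.13

0.13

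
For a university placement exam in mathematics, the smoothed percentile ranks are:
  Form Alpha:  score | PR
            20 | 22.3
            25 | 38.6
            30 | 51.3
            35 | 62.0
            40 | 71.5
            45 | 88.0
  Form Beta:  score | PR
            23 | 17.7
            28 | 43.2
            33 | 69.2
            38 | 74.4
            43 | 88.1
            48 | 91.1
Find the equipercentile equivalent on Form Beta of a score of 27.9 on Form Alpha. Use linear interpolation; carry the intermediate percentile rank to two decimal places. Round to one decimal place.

28.5

PR of 27.9 on Form Alpha: 38.6 + (27.9 − 25)/(30 − 25) × (51.3 − 38.6) = 45.97
On Form Beta, PR 45.97 falls between score 28 (PR 43.2) and 33 (PR 69.2).
Interpolate: 28 + (45.97 − 43.2)/(69.2 − 43.2) × (33 − 28) = 28.5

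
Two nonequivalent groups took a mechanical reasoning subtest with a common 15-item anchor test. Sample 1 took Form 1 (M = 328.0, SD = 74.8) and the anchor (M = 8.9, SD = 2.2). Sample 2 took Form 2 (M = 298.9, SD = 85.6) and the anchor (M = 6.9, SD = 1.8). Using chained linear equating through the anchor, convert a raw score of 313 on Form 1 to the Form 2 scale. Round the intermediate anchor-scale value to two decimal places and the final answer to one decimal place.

373.1

Form 1 → anchor (Sample 1): v = (2.2/74.8)(313 − 328.0) + 8.9 = 8.46
anchor → Form 2 (Sample 2): y = (85.6/1.8)(8.46 − 6.9) + 298.9 = 373.1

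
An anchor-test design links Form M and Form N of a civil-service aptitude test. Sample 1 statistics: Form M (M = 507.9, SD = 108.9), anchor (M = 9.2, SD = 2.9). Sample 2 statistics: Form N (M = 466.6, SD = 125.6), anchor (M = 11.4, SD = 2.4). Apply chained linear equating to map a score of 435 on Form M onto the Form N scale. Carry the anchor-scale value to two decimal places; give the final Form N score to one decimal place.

249.9

Form M → anchor (Sample 1): v = (2.9/108.9)(435 − 507.9) + 9.2 = 7.26
anchor → Form N (Sample 2): y = (125.6/2.4)(7.26 − 11.4) + 466.6 = 249.9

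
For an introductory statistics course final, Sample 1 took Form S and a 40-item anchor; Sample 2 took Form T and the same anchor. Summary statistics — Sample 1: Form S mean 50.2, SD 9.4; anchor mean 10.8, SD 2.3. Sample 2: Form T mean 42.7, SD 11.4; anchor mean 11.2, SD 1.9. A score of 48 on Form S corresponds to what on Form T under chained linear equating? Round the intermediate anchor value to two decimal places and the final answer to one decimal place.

Form S → anchor (Sample 1): v = (2.3/9.4)(48 − 50.2) + 10.8 = 10.26
anchor → Form T (Sample 2): y = (11.4/1.9)(10.26 − 11.2) + 42.7 = 37.1

37.1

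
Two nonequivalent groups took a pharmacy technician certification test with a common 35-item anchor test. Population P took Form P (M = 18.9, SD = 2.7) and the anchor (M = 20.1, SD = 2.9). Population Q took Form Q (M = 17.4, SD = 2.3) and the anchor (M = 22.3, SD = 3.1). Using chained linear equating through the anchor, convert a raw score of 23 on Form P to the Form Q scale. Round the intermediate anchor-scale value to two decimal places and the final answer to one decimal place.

19.0

Form P → anchor (Population P): v = (2.9/2.7)(23 − 18.9) + 20.1 = 24.50
anchor → Form Q (Population Q): y = (2.3/3.1)(24.50 − 22.3) + 17.4 = 19.0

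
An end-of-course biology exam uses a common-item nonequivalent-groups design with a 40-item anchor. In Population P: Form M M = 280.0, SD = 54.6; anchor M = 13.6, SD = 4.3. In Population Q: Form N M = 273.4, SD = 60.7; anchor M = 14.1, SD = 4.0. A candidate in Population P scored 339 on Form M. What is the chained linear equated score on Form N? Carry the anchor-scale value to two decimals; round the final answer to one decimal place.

Form M → anchor (Population P): v = (4.3/54.6)(339 − 280.0) + 13.6 = 18.25
anchor → Form N (Population Q): y = (60.7/4.0)(18.25 − 14.1) + 273.4 = 336.4

336.4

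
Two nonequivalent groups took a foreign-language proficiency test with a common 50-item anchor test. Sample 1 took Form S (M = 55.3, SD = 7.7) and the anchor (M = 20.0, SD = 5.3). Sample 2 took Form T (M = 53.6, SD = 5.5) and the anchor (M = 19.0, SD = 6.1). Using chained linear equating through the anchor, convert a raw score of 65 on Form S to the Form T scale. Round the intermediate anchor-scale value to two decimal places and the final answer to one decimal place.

60.5

Form S → anchor (Sample 1): v = (5.3/7.7)(65 − 55.3) + 20.0 = 26.68
anchor → Form T (Sample 2): y = (5.5/6.1)(26.68 − 19.0) + 53.6 = 60.5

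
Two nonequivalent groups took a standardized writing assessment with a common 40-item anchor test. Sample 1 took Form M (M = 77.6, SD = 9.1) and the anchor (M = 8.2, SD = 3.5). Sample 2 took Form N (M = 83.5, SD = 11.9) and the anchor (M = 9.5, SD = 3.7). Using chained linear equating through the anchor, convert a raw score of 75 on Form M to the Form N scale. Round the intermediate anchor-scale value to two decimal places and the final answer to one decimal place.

Form M → anchor (Sample 1): v = (3.5/9.1)(75 − 77.6) + 8.2 = 7.20
anchor → Form N (Sample 2): y = (11.9/3.7)(7.20 − 9.5) + 83.5 = 76.1

76.1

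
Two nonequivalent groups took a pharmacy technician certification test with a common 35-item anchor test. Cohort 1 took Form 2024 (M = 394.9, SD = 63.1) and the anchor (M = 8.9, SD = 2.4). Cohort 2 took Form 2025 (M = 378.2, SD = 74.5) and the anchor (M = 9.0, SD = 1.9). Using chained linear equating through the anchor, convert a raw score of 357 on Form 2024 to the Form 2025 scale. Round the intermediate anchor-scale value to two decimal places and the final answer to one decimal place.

Form 2024 → anchor (Cohort 1): v = (2.4/63.1)(357 − 394.9) + 8.9 = 7.46
anchor → Form 2025 (Cohort 2): y = (74.5/1.9)(7.46 − 9.0) + 378.2 = 317.8

317.8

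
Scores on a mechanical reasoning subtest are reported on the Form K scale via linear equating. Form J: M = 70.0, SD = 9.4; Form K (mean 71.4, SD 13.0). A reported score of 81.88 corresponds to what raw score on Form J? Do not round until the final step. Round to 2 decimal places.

77.58

Invert y = (SD_Y/SD_X)(x − M_X) + M_Y:
x = (SD_X/SD_Y)(y − M_Y) + M_X = (9.4/13.0)(81.88 − 71.4) + 70.0
x = 0.723077 × 10.480 + 70.0 = 77.58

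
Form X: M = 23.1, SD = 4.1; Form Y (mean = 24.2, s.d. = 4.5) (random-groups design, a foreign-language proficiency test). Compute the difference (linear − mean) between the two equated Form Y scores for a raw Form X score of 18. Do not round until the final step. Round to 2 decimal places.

Mean-equated: 18 + (24.2 − 23.1) = 19.10
Linear-equated: (4.5/4.1)(18 − 23.1) + 24.2 = 18.602
Difference = 18.602 − 19.10 = -0.50

-0.50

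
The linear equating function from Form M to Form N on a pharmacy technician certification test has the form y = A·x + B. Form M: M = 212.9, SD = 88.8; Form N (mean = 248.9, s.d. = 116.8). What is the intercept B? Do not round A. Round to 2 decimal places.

A = SD_Y / SD_X = 116.8 / 88.8 = 1.315315
B = M_Y − A·M_X = 248.9 − 1.315315 × 212.9 = -31.13

-31.13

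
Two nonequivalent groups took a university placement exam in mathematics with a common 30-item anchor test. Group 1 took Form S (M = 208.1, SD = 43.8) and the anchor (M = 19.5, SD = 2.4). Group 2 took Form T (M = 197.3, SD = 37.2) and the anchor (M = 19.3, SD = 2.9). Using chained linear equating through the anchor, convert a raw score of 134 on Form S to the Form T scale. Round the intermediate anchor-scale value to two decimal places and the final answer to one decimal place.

Form S → anchor (Group 1): v = (2.4/43.8)(134 − 208.1) + 19.5 = 15.44
anchor → Form T (Group 2): y = (37.2/2.9)(15.44 − 19.3) + 197.3 = 147.8

147.8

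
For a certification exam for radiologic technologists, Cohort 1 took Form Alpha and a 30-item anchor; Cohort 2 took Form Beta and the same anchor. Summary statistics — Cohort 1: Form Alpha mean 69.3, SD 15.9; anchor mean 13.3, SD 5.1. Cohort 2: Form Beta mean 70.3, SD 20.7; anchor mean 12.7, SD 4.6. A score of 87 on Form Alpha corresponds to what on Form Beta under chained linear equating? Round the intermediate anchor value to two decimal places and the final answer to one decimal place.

98.6

Form Alpha → anchor (Cohort 1): v = (5.1/15.9)(87 − 69.3) + 13.3 = 18.98
anchor → Form Beta (Cohort 2): y = (20.7/4.6)(18.98 − 12.7) + 70.3 = 98.6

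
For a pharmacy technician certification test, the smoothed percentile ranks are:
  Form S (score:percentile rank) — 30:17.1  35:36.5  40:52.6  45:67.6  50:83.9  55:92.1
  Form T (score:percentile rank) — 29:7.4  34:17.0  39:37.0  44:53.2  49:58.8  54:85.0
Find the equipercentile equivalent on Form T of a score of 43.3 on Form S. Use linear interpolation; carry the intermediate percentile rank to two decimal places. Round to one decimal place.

PR of 43.3 on Form S: 52.6 + (43.3 − 40)/(45 − 40) × (67.6 − 52.6) = 62.50
On Form T, PR 62.50 falls between score 49 (PR 58.8) and 54 (PR 85.0).
Interpolate: 49 + (62.50 − 58.8)/(85.0 − 58.8) × (54 − 49) = 49.7

49.7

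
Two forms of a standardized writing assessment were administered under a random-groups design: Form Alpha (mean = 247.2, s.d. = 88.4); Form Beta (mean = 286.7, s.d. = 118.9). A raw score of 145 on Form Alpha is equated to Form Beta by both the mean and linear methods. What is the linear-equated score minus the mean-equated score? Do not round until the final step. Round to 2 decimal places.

Mean-equated: 145 + (286.7 − 247.2) = 184.50
Linear-equated: (118.9/88.4)(145 − 247.2) + 286.7 = 149.239
Difference = 149.239 − 184.50 = -35.26

-35.26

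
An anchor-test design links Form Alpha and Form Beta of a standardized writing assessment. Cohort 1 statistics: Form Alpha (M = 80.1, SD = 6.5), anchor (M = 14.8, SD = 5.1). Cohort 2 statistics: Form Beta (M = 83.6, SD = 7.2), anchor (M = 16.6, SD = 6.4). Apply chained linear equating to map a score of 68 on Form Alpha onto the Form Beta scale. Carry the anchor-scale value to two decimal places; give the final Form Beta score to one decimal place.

70.9

Form Alpha → anchor (Cohort 1): v = (5.1/6.5)(68 − 80.1) + 14.8 = 5.31
anchor → Form Beta (Cohort 2): y = (7.2/6.4)(5.31 − 16.6) + 83.6 = 70.9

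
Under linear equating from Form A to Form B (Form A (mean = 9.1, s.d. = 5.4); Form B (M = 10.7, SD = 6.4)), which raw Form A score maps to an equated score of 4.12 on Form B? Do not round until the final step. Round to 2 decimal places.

3.55

Invert y = (SD_Y/SD_X)(x − M_X) + M_Y:
x = (SD_X/SD_Y)(y − M_Y) + M_X = (5.4/6.4)(4.12 − 10.7) + 9.1
x = 0.843750 × -6.580 + 9.1 = 3.55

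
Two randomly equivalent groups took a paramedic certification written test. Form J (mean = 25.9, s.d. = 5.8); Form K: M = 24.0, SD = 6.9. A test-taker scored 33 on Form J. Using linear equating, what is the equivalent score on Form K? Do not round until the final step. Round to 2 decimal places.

32.45

Linear equating: y = (SD_Y/SD_X)(x − M_X) + M_Y
y = (6.9/5.8)(33 − 25.9) + 24.0
y = 1.189655 × 7.1 + 24.0 = 8.4466 + 24.0 = 32.45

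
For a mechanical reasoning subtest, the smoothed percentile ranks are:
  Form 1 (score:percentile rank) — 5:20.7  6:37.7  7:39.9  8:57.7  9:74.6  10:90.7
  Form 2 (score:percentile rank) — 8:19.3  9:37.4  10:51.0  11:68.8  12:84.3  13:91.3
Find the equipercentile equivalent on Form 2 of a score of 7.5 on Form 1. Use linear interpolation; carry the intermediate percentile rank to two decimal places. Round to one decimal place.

PR of 7.5 on Form 1: 39.9 + (7.5 − 7)/(8 − 7) × (57.7 − 39.9) = 48.80
On Form 2, PR 48.80 falls between score 9 (PR 37.4) and 10 (PR 51.0).
Interpolate: 9 + (48.80 − 37.4)/(51.0 − 37.4) × (10 − 9) = 9.8

9.8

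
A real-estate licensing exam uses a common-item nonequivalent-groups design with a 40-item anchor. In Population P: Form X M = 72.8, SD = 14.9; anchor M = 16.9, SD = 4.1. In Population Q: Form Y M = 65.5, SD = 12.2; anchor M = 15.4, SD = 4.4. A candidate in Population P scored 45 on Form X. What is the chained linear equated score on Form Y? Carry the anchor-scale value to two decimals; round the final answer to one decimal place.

48.4

Form X → anchor (Population P): v = (4.1/14.9)(45 − 72.8) + 16.9 = 9.25
anchor → Form Y (Population Q): y = (12.2/4.4)(9.25 − 15.4) + 65.5 = 48.4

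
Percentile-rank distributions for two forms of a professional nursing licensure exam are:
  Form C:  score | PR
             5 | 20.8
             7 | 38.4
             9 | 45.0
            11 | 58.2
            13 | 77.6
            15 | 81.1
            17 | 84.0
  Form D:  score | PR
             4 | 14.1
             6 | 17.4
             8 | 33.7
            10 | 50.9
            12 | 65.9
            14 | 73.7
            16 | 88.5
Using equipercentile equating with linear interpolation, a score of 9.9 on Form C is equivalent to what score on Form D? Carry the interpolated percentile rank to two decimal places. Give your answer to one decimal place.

10.0

PR of 9.9 on Form C: 45.0 + (9.9 − 9)/(11 − 9) × (58.2 − 45.0) = 50.94
On Form D, PR 50.94 falls between score 10 (PR 50.9) and 12 (PR 65.9).
Interpolate: 10 + (50.94 − 50.9)/(65.9 − 50.9) × (12 − 10) = 10.0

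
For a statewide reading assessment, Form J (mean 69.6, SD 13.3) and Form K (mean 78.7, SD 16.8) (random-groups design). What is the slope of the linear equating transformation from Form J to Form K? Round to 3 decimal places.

A = SD_Y / SD_X = 16.8 / 13.3 = 1.263

1.263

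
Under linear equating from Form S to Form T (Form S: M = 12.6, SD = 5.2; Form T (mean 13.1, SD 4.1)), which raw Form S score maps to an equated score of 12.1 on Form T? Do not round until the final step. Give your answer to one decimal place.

Invert y = (SD_Y/SD_X)(x − M_X) + M_Y:
x = (SD_X/SD_Y)(y − M_Y) + M_X = (5.2/4.1)(12.1 − 13.1) + 12.6
x = 1.268293 × -1.000 + 12.6 = 11.3

11.3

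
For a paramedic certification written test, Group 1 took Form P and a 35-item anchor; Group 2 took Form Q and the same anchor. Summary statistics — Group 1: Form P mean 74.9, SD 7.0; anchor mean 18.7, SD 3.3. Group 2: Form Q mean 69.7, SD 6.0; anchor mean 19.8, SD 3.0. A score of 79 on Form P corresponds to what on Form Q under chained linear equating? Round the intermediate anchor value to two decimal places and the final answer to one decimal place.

71.4

Form P → anchor (Group 1): v = (3.3/7.0)(79 − 74.9) + 18.7 = 20.63
anchor → Form Q (Group 2): y = (6.0/3.0)(20.63 − 19.8) + 69.7 = 71.4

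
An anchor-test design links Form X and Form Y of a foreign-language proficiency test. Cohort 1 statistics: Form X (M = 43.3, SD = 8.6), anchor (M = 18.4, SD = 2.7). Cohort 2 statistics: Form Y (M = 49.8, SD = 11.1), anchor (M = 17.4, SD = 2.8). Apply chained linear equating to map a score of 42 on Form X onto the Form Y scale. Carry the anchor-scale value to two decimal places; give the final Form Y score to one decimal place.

Form X → anchor (Cohort 1): v = (2.7/8.6)(42 − 43.3) + 18.4 = 17.99
anchor → Form Y (Cohort 2): y = (11.1/2.8)(17.99 − 17.4) + 49.8 = 52.1

52.1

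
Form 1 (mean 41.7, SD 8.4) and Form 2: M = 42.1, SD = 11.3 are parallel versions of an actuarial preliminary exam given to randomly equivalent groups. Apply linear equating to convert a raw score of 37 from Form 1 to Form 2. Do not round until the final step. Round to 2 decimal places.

35.78

Linear equating: y = (SD_Y/SD_X)(x − M_X) + M_Y
y = (11.3/8.4)(37 − 41.7) + 42.1
y = 1.345238 × -4.7 + 42.1 = -6.3226 + 42.1 = 35.78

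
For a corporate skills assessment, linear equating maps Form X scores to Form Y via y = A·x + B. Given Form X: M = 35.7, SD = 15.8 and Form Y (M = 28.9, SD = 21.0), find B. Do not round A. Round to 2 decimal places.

-18.55

A = SD_Y / SD_X = 21.0 / 15.8 = 1.329114
B = M_Y − A·M_X = 28.9 − 1.329114 × 35.7 = -18.55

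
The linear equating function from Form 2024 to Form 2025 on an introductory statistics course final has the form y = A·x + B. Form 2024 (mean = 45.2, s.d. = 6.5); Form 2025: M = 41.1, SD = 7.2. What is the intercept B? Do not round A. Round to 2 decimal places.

A = SD_Y / SD_X = 7.2 / 6.5 = 1.107692
B = M_Y − A·M_X = 41.1 − 1.107692 × 45.2 = -8.97

-8.97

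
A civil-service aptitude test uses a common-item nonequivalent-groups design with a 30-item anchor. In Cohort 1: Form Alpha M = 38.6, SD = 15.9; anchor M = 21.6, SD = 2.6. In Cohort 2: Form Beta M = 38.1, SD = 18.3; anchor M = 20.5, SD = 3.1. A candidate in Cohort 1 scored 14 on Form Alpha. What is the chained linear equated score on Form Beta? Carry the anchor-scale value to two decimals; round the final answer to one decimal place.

Form Alpha → anchor (Cohort 1): v = (2.6/15.9)(14 − 38.6) + 21.6 = 17.58
anchor → Form Beta (Cohort 2): y = (18.3/3.1)(17.58 − 20.5) + 38.1 = 20.9

20.9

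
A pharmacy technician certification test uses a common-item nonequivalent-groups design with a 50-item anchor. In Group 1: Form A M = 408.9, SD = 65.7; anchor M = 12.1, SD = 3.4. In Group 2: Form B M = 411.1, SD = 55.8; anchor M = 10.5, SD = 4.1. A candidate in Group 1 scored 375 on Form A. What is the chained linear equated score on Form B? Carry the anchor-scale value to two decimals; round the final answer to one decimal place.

409.1

Form A → anchor (Group 1): v = (3.4/65.7)(375 − 408.9) + 12.1 = 10.35
anchor → Form B (Group 2): y = (55.8/4.1)(10.35 − 10.5) + 411.1 = 409.1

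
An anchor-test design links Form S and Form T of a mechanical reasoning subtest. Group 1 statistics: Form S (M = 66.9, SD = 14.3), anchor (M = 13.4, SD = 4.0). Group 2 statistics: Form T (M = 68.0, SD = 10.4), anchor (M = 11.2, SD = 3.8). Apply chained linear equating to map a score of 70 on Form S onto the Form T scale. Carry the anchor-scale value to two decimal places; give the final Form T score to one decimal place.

Form S → anchor (Group 1): v = (4.0/14.3)(70 − 66.9) + 13.4 = 14.27
anchor → Form T (Group 2): y = (10.4/3.8)(14.27 − 11.2) + 68.0 = 76.4

76.4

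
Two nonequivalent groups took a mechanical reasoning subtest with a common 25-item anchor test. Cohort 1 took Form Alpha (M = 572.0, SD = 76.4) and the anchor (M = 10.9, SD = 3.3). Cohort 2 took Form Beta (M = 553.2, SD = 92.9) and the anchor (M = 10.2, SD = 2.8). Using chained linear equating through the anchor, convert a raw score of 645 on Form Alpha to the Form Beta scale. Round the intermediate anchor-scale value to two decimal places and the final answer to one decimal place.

Form Alpha → anchor (Cohort 1): v = (3.3/76.4)(645 − 572.0) + 10.9 = 14.05
anchor → Form Beta (Cohort 2): y = (92.9/2.8)(14.05 − 10.2) + 553.2 = 680.9

680.9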